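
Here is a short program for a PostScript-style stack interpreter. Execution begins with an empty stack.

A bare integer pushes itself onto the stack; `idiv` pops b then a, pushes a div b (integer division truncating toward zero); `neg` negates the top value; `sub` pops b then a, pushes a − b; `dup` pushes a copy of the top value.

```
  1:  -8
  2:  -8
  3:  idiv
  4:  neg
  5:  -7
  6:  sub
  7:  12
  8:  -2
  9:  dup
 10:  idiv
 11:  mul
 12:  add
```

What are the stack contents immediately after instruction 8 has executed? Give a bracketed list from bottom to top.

[6, 12, -2]

-8    -8
-8    -8 -8
idiv  1
neg   -1
-7    -1 -7
sub   6
12    6 12
-2    6 12 -2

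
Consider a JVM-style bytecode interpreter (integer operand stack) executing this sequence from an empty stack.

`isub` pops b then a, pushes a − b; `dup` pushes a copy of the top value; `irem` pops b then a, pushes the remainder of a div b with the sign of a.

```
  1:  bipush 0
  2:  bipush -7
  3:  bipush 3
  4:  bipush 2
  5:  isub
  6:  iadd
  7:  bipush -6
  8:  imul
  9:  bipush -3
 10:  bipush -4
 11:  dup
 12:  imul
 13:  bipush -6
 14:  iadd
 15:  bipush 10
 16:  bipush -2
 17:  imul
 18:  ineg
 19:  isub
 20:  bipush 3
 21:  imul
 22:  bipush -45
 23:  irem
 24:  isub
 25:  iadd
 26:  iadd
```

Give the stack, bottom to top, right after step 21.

[0, 36, -3, -30]

bipush 0  → [0]
bipush -7 → [0, -7]
bipush 3  → [0, -7, 3]
bipush 2  → [0, -7, 3, 2]
isub      → [0, -7, 1]
iadd      → [0, -6]
bipush -6 → [0, -6, -6]
imul      → [0, 36]
bipush -3 → [0, 36, -3]
bipush -4 → [0, 36, -3, -4]
dup       → [0, 36, -3, -4, -4]
imul      → [0, 36, -3, 16]
bipush -6 → [0, 36, -3, 16, -6]
iadd      → [0, 36, -3, 10]
bipush 10 → [0, 36, -3, 10, 10]
bipush -2 → [0, 36, -3, 10, 10, -2]
imul      → [0, 36, -3, 10, -20]
ineg      → [0, 36, -3, 10, 20]
isub      → [0, 36, -3, -10]
bipush 3  → [0, 36, -3, -10, 3]
imul      → [0, 36, -3, -30]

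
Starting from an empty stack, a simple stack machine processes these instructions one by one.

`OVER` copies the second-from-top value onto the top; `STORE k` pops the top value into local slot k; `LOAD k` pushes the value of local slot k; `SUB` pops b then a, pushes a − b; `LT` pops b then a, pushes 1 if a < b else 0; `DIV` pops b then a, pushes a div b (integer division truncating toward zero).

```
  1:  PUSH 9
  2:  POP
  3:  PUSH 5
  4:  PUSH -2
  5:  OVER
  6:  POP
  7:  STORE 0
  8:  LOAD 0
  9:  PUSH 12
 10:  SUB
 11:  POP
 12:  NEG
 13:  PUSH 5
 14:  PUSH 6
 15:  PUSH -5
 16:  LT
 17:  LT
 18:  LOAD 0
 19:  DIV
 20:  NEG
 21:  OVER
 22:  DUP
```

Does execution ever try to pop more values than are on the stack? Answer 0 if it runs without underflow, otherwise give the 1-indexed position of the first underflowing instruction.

PUSH 9  : [9]
POP     : []
PUSH 5  : [5]
PUSH -2 : [5, -2]
OVER    : [5, -2, 5]
POP     : [5, -2]
STORE 0 : [5]
LOAD 0  : [5, -2]
PUSH 12 : [5, -2, 12]
SUB     : [5, -14]
POP     : [5]
NEG     : [-5]
PUSH 5  : [-5, 5]
PUSH 6  : [-5, 5, 6]
PUSH -5 : [-5, 5, 6, -5]
LT      : [-5, 5, 0]
LT      : [-5, 0]
LOAD 0  : [-5, 0, -2]
DIV     : [-5, 0]
NEG     : [-5, 0]
OVER    : [-5, 0, -5]
DUP     : [-5, 0, -5, -5]

0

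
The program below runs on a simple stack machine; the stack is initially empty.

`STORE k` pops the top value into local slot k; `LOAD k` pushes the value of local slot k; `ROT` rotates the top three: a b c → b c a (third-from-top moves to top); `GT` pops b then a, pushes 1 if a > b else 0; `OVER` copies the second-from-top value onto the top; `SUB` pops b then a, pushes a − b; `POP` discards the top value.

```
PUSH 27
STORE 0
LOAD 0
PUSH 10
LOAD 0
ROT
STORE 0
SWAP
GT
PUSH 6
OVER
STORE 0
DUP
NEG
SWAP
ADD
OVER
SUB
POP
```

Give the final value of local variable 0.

1

PUSH 27 -> 27
STORE 0 -> (empty)
LOAD 0  -> 27
PUSH 10 -> 27 10
LOAD 0  -> 27 10 27
ROT     -> 10 27 27
STORE 0 -> 10 27
SWAP    -> 27 10
GT      -> 1
PUSH 6  -> 1 6
OVER    -> 1 6 1
STORE 0 -> 1 6
DUP     -> 1 6 6
NEG     -> 1 6 -6
SWAP    -> 1 -6 6
ADD     -> 1 0
OVER    -> 1 0 1
SUB     -> 1 -1
POP     -> 1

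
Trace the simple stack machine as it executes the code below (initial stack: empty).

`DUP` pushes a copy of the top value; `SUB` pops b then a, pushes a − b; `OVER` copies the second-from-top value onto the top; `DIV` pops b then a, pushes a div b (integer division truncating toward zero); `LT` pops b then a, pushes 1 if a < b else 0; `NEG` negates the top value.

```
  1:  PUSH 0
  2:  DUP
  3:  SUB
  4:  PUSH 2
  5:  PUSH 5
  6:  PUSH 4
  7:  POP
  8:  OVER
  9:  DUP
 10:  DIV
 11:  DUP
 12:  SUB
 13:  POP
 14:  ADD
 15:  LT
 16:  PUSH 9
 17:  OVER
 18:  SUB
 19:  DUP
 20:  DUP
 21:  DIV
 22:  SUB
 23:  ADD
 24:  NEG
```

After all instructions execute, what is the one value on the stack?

PUSH 0 → 0
DUP    → 0 0
SUB    → 0
PUSH 2 → 0 2
PUSH 5 → 0 2 5
PUSH 4 → 0 2 5 4
POP    → 0 2 5
OVER   → 0 2 5 2
DUP    → 0 2 5 2 2
DIV    → 0 2 5 1
DUP    → 0 2 5 1 1
SUB    → 0 2 5 0
POP    → 0 2 5
ADD    → 0 7
LT     → 1
PUSH 9 → 1 9
OVER   → 1 9 1
SUB    → 1 8
DUP    → 1 8 8
DUP    → 1 8 8 8
DIV    → 1 8 1
SUB    → 1 7
ADD    → 8
NEG    → -8

-8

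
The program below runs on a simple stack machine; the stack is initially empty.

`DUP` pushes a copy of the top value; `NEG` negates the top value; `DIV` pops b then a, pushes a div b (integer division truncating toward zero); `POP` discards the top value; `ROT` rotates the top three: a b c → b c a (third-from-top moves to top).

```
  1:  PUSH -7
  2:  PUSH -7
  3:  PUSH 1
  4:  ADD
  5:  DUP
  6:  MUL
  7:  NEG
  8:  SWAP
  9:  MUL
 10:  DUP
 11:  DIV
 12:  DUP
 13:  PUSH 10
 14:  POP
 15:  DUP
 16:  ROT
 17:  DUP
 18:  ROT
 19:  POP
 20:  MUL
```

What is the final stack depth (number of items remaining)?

PUSH -7 -> [-7]
PUSH -7 -> [-7, -7]
PUSH 1  -> [-7, -7, 1]
ADD     -> [-7, -6]
DUP     -> [-7, -6, -6]
MUL     -> [-7, 36]
NEG     -> [-7, -36]
SWAP    -> [-36, -7]
MUL     -> [252]
DUP     -> [252, 252]
DIV     -> [1]
DUP     -> [1, 1]
PUSH 10 -> [1, 1, 10]
POP     -> [1, 1]
DUP     -> [1, 1, 1]
ROT     -> [1, 1, 1]
DUP     -> [1, 1, 1, 1]
ROT     -> [1, 1, 1, 1]
POP     -> [1, 1, 1]
MUL     -> [1, 1]

2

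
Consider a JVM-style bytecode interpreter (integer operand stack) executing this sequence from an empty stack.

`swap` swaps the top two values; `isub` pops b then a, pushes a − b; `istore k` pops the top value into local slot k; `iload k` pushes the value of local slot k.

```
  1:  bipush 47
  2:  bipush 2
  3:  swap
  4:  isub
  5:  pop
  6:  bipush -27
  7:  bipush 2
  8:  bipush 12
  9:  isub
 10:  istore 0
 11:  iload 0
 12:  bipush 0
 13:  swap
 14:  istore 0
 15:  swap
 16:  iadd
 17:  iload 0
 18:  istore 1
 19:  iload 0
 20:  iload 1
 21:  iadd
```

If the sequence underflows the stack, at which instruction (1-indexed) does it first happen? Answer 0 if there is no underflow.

bipush 47   47
bipush 2    47 2
swap        2 47
isub        -45
pop         (empty)
bipush -27  -27
bipush 2    -27 2
bipush 12   -27 2 12
isub        -27 -10
istore 0    -27
iload 0     -27 -10
bipush 0    -27 -10 0
swap        -27 0 -10
istore 0    -27 0
swap        0 -27
iadd        -27
iload 0     -27 -10
istore 1    -27
iload 0     -27 -10
iload 1     -27 -10 -10
iadd        -27 -20

0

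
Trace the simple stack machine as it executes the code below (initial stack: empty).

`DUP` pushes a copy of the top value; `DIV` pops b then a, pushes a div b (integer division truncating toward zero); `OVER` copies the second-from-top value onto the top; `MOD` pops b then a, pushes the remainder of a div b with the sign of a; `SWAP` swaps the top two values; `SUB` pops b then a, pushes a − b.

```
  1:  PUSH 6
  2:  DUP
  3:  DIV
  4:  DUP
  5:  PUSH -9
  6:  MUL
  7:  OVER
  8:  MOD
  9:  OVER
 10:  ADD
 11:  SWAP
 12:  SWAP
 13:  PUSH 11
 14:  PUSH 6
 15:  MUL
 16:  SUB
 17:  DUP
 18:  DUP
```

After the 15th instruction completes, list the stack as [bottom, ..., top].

[1, 1, 66]

PUSH 6  -> [6]
DUP     -> [6, 6]
DIV     -> [1]
DUP     -> [1, 1]
PUSH -9 -> [1, 1, -9]
MUL     -> [1, -9]
OVER    -> [1, -9, 1]
MOD     -> [1, 0]
OVER    -> [1, 0, 1]
ADD     -> [1, 1]
SWAP    -> [1, 1]
SWAP    -> [1, 1]
PUSH 11 -> [1, 1, 11]
PUSH 6  -> [1, 1, 11, 6]
MUL     -> [1, 1, 66]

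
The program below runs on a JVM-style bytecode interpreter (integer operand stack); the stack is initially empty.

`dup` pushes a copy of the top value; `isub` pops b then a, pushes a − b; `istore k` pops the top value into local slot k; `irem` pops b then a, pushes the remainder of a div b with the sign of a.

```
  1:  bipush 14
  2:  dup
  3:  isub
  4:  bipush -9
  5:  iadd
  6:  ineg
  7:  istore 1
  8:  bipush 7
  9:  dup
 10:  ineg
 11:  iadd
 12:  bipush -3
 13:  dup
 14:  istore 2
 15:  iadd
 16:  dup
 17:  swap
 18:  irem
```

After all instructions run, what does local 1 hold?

bipush 14 -> 14
dup       -> 14 14
isub      -> 0
bipush -9 -> 0 -9
iadd      -> -9
ineg      -> 9
istore 1  -> (empty)
bipush 7  -> 7
dup       -> 7 7
ineg      -> 7 -7
iadd      -> 0
bipush -3 -> 0 -3
dup       -> 0 -3 -3
istore 2  -> 0 -3
iadd      -> -3
dup       -> -3 -3
swap      -> -3 -3
irem      -> 0

9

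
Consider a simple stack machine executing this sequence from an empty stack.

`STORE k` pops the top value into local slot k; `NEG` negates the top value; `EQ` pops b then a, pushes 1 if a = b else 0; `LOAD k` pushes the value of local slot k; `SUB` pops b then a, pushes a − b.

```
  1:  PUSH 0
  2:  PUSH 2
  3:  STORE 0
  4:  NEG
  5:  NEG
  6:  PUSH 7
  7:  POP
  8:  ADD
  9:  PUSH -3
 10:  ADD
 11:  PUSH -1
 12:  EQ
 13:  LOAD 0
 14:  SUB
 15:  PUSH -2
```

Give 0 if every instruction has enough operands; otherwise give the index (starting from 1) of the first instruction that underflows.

PUSH 0  : 0
PUSH 2  : 0 2
STORE 0 : 0
NEG     : 0
NEG     : 0
PUSH 7  : 0 7
POP     : 0
ADD  — needs 2 operands, stack has 1 → underflow

8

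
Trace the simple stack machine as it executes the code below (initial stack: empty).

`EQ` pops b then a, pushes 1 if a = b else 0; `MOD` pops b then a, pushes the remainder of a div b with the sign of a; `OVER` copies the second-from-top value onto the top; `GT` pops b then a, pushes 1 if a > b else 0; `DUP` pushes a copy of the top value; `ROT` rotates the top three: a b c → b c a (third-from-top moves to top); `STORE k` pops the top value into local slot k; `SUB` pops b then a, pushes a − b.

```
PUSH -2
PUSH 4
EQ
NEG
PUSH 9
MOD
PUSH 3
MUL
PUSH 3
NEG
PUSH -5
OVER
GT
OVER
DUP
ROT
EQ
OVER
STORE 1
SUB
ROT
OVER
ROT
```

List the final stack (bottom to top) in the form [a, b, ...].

PUSH -2  -2
PUSH 4   -2 4
EQ       0
NEG      0
PUSH 9   0 9
MOD      0
PUSH 3   0 3
MUL      0
PUSH 3   0 3
NEG      0 -3
PUSH -5  0 -3 -5
OVER     0 -3 -5 -3
GT       0 -3 0
OVER     0 -3 0 -3
DUP      0 -3 0 -3 -3
ROT      0 -3 -3 -3 0
EQ       0 -3 -3 0
OVER     0 -3 -3 0 -3
STORE 1  0 -3 -3 0
SUB      0 -3 -3
ROT      -3 -3 0
OVER     -3 -3 0 -3
ROT      -3 0 -3 -3

[-3, 0, -3, -3]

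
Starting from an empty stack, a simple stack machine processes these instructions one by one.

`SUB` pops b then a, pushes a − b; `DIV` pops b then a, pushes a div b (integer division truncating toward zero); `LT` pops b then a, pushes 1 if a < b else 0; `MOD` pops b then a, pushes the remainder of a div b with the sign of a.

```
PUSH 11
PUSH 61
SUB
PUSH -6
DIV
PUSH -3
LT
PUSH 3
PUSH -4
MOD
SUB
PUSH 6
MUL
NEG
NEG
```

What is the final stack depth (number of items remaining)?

1

PUSH 11  11
PUSH 61  11 61
SUB      -50
PUSH -6  -50 -6
DIV      8
PUSH -3  8 -3
LT       0
PUSH 3   0 3
PUSH -4  0 3 -4
MOD      0 3
SUB      -3
PUSH 6   -3 6
MUL      -18
NEG      18
NEG      -18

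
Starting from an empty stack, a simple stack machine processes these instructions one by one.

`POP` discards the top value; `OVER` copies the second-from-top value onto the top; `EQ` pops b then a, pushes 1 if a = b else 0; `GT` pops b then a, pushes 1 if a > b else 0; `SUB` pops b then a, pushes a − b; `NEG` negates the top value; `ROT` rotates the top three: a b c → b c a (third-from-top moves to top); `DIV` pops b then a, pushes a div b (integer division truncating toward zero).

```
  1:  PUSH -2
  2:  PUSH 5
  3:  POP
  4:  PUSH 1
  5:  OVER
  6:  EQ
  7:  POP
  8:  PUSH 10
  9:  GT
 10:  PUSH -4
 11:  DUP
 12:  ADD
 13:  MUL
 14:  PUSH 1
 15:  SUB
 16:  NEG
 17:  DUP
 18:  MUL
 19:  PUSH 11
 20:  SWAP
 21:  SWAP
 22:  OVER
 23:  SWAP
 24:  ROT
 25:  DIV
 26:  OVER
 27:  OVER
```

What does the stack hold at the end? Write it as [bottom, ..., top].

PUSH -2 → [-2]
PUSH 5  → [-2, 5]
POP     → [-2]
PUSH 1  → [-2, 1]
OVER    → [-2, 1, -2]
EQ      → [-2, 0]
POP     → [-2]
PUSH 10 → [-2, 10]
GT      → [0]
PUSH -4 → [0, -4]
DUP     → [0, -4, -4]
ADD     → [0, -8]
MUL     → [0]
PUSH 1  → [0, 1]
SUB     → [-1]
NEG     → [1]
DUP     → [1, 1]
MUL     → [1]
PUSH 11 → [1, 11]
SWAP    → [11, 1]
SWAP    → [1, 11]
OVER    → [1, 11, 1]
SWAP    → [1, 1, 11]
ROT     → [1, 11, 1]
DIV     → [1, 11]
OVER    → [1, 11, 1]
OVER    → [1, 11, 1, 11]

[1, 11, 1, 11]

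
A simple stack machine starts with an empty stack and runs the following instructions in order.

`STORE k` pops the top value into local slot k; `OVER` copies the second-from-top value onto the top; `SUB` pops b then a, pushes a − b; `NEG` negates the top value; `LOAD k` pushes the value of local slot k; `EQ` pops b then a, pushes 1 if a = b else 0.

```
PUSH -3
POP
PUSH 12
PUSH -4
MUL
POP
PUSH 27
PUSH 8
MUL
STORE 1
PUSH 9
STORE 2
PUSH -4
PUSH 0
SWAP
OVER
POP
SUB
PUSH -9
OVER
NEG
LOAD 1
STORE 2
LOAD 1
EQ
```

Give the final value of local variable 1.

216

PUSH -3 -> -3
POP     -> (empty)
PUSH 12 -> 12
PUSH -4 -> 12 -4
MUL     -> -48
POP     -> (empty)
PUSH 27 -> 27
PUSH 8  -> 27 8
MUL     -> 216
STORE 1 -> (empty)
PUSH 9  -> 9
STORE 2 -> (empty)
PUSH -4 -> -4
PUSH 0  -> -4 0
SWAP    -> 0 -4
OVER    -> 0 -4 0
POP     -> 0 -4
SUB     -> 4
PUSH -9 -> 4 -9
OVER    -> 4 -9 4
NEG     -> 4 -9 -4
LOAD 1  -> 4 -9 -4 216
STORE 2 -> 4 -9 -4
LOAD 1  -> 4 -9 -4 216
EQ      -> 4 -9 0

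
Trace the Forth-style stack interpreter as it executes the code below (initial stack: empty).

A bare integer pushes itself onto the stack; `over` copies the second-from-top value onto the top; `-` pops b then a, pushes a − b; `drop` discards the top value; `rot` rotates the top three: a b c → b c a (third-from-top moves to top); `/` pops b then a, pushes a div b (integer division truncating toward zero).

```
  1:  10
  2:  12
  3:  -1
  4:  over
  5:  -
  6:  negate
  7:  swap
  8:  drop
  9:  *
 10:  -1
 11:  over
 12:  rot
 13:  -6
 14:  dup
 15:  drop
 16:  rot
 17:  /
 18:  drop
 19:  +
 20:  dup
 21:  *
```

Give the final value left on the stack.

16641

10     -> [10]
12     -> [10, 12]
-1     -> [10, 12, -1]
over   -> [10, 12, -1, 12]
-      -> [10, 12, -13]
negate -> [10, 12, 13]
swap   -> [10, 13, 12]
drop   -> [10, 13]
*      -> [130]
-1     -> [130, -1]
over   -> [130, -1, 130]
rot    -> [-1, 130, 130]
-6     -> [-1, 130, 130, -6]
dup    -> [-1, 130, 130, -6, -6]
drop   -> [-1, 130, 130, -6]
rot    -> [-1, 130, -6, 130]
/      -> [-1, 130, 0]
drop   -> [-1, 130]
+      -> [129]
dup    -> [129, 129]
*      -> [16641]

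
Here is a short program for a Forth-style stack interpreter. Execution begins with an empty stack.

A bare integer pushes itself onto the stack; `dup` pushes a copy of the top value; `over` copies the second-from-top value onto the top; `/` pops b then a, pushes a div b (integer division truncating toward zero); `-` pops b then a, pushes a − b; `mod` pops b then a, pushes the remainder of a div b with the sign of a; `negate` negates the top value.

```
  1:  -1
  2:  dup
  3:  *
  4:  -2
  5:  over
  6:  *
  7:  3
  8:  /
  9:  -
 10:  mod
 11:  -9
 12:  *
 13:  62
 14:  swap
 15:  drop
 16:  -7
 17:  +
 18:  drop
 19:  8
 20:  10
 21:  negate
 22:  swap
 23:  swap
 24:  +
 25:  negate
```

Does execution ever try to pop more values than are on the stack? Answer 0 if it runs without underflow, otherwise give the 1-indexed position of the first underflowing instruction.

-1   -> -1
dup  -> -1 -1
*    -> 1
-2   -> 1 -2
over -> 1 -2 1
*    -> 1 -2
3    -> 1 -2 3
/    -> 1 0
-    -> 1
mod  — needs 2 operands, stack has 1 → underflow

10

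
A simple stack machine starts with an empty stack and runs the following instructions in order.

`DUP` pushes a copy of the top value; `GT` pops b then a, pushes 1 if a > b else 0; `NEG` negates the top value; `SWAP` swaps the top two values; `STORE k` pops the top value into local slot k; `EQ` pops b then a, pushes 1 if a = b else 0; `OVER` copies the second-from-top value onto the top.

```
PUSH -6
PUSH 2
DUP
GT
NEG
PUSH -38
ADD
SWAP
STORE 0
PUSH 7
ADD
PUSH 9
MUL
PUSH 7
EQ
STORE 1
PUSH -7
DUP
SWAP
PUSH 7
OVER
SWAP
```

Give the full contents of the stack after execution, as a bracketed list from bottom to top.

PUSH -6  : -6
PUSH 2   : -6 2
DUP      : -6 2 2
GT       : -6 0
NEG      : -6 0
PUSH -38 : -6 0 -38
ADD      : -6 -38
SWAP     : -38 -6
STORE 0  : -38
PUSH 7   : -38 7
ADD      : -31
PUSH 9   : -31 9
MUL      : -279
PUSH 7   : -279 7
EQ       : 0
STORE 1  : (empty)
PUSH -7  : -7
DUP      : -7 -7
SWAP     : -7 -7
PUSH 7   : -7 -7 7
OVER     : -7 -7 7 -7
SWAP     : -7 -7 -7 7

[-7, -7, -7, 7]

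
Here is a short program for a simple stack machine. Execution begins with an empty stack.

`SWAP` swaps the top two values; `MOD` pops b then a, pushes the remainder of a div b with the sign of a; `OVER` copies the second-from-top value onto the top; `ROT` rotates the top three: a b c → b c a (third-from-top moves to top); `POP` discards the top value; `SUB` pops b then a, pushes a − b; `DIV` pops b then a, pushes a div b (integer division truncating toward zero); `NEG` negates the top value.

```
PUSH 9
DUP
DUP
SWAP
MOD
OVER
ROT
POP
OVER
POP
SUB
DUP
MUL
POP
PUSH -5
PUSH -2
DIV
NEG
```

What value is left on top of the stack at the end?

-2

PUSH 9  -> 9
DUP     -> 9 9
DUP     -> 9 9 9
SWAP    -> 9 9 9
MOD     -> 9 0
OVER    -> 9 0 9
ROT     -> 0 9 9
POP     -> 0 9
OVER    -> 0 9 0
POP     -> 0 9
SUB     -> -9
DUP     -> -9 -9
MUL     -> 81
POP     -> (empty)
PUSH -5 -> -5
PUSH -2 -> -5 -2
DIV     -> 2
NEG     -> -2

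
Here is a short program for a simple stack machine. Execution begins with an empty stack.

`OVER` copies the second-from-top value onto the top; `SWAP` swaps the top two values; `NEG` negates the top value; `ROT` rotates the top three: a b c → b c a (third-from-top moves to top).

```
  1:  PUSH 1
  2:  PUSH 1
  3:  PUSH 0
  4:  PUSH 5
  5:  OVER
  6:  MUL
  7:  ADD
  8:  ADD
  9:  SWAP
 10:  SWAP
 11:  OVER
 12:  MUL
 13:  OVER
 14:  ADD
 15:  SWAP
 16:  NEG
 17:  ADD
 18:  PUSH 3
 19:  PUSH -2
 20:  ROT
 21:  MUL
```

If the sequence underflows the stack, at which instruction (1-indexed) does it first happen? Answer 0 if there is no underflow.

PUSH 1  → [1]
PUSH 1  → [1, 1]
PUSH 0  → [1, 1, 0]
PUSH 5  → [1, 1, 0, 5]
OVER    → [1, 1, 0, 5, 0]
MUL     → [1, 1, 0, 0]
ADD     → [1, 1, 0]
ADD     → [1, 1]
SWAP    → [1, 1]
SWAP    → [1, 1]
OVER    → [1, 1, 1]
MUL     → [1, 1]
OVER    → [1, 1, 1]
ADD     → [1, 2]
SWAP    → [2, 1]
NEG     → [2, -1]
ADD     → [1]
PUSH 3  → [1, 3]
PUSH -2 → [1, 3, -2]
ROT     → [3, -2, 1]
MUL     → [3, -2]

0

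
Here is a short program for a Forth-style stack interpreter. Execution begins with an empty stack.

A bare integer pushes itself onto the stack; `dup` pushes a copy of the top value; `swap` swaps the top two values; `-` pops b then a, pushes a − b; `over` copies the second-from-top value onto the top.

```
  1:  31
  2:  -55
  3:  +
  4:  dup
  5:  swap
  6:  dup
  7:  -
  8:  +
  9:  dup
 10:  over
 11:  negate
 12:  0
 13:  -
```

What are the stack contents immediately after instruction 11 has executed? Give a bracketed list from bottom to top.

[-24, -24, 24]

31      [31]
-55     [31, -55]
+       [-24]
dup     [-24, -24]
swap    [-24, -24]
dup     [-24, -24, -24]
-       [-24, 0]
+       [-24]
dup     [-24, -24]
over    [-24, -24, -24]
negate  [-24, -24, 24]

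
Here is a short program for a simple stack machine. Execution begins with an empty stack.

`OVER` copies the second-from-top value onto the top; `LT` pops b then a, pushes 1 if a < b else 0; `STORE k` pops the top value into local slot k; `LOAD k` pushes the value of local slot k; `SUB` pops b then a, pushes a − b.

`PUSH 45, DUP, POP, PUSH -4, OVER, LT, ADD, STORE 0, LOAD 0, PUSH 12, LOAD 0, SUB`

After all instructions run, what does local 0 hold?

46

PUSH 45 : [45]
DUP     : [45, 45]
POP     : [45]
PUSH -4 : [45, -4]
OVER    : [45, -4, 45]
LT      : [45, 1]
ADD     : [46]
STORE 0 : []
LOAD 0  : [46]
PUSH 12 : [46, 12]
LOAD 0  : [46, 12, 46]
SUB     : [46, -34]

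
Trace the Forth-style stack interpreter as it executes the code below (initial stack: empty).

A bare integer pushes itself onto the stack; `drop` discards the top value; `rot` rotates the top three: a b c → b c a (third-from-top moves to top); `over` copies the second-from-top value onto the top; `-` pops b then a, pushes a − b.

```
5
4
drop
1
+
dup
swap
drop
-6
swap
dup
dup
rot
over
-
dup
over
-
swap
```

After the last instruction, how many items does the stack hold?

5

5    : 5
4    : 5 4
drop : 5
1    : 5 1
+    : 6
dup  : 6 6
swap : 6 6
drop : 6
-6   : 6 -6
swap : -6 6
dup  : -6 6 6
dup  : -6 6 6 6
rot  : -6 6 6 6
over : -6 6 6 6 6
-    : -6 6 6 0
dup  : -6 6 6 0 0
over : -6 6 6 0 0 0
-    : -6 6 6 0 0
swap : -6 6 6 0 0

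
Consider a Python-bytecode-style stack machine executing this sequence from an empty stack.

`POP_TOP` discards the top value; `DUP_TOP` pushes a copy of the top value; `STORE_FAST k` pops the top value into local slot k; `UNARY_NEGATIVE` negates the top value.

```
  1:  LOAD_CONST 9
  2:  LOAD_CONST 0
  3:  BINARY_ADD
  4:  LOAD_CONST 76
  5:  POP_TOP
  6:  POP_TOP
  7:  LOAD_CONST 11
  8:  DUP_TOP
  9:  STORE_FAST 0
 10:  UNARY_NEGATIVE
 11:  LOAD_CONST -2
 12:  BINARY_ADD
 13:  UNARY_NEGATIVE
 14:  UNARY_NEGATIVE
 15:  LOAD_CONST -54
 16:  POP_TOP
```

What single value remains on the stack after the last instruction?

-13

LOAD_CONST 9   : [9]
LOAD_CONST 0   : [9, 0]
BINARY_ADD     : [9]
LOAD_CONST 76  : [9, 76]
POP_TOP        : [9]
POP_TOP        : []
LOAD_CONST 11  : [11]
DUP_TOP        : [11, 11]
STORE_FAST 0   : [11]
UNARY_NEGATIVE : [-11]
LOAD_CONST -2  : [-11, -2]
BINARY_ADD     : [-13]
UNARY_NEGATIVE : [13]
UNARY_NEGATIVE : [-13]
LOAD_CONST -54 : [-13, -54]
POP_TOP        : [-13]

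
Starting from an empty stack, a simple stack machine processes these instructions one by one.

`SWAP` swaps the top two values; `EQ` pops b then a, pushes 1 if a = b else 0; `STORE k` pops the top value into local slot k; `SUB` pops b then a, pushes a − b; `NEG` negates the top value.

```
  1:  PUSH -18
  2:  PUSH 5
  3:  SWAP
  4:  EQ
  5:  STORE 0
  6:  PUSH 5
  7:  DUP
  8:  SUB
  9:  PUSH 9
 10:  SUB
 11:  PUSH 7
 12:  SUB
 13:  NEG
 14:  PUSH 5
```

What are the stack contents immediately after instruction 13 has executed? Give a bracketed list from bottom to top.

PUSH -18 : [-18]
PUSH 5   : [-18, 5]
SWAP     : [5, -18]
EQ       : [0]
STORE 0  : []
PUSH 5   : [5]
DUP      : [5, 5]
SUB      : [0]
PUSH 9   : [0, 9]
SUB      : [-9]
PUSH 7   : [-9, 7]
SUB      : [-16]
NEG      : [16]

[16]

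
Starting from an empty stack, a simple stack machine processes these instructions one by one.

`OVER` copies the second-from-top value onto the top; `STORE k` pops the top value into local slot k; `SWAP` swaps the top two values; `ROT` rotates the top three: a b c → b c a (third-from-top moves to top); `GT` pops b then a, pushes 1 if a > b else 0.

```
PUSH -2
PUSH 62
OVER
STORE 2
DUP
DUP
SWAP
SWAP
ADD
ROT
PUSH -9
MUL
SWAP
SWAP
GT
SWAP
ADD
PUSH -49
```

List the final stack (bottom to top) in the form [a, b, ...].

[63, -49]

PUSH -2   -2
PUSH 62   -2 62
OVER      -2 62 -2
STORE 2   -2 62
DUP       -2 62 62
DUP       -2 62 62 62
SWAP      -2 62 62 62
SWAP      -2 62 62 62
ADD       -2 62 124
ROT       62 124 -2
PUSH -9   62 124 -2 -9
MUL       62 124 18
SWAP      62 18 124
SWAP      62 124 18
GT        62 1
SWAP      1 62
ADD       63
PUSH -49  63 -49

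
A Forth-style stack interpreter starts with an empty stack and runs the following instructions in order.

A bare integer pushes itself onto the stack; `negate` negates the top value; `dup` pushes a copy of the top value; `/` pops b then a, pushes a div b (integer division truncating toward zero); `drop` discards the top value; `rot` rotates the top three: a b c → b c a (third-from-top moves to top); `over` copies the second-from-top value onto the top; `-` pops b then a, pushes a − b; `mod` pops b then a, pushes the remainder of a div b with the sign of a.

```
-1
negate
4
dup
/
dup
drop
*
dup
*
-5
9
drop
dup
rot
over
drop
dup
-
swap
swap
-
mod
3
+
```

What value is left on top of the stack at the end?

-1     -> [-1]
negate -> [1]
4      -> [1, 4]
dup    -> [1, 4, 4]
/      -> [1, 1]
dup    -> [1, 1, 1]
drop   -> [1, 1]
*      -> [1]
dup    -> [1, 1]
*      -> [1]
-5     -> [1, -5]
9      -> [1, -5, 9]
drop   -> [1, -5]
dup    -> [1, -5, -5]
rot    -> [-5, -5, 1]
over   -> [-5, -5, 1, -5]
drop   -> [-5, -5, 1]
dup    -> [-5, -5, 1, 1]
-      -> [-5, -5, 0]
swap   -> [-5, 0, -5]
swap   -> [-5, -5, 0]
-      -> [-5, -5]
mod    -> [0]
3      -> [0, 3]
+      -> [3]

3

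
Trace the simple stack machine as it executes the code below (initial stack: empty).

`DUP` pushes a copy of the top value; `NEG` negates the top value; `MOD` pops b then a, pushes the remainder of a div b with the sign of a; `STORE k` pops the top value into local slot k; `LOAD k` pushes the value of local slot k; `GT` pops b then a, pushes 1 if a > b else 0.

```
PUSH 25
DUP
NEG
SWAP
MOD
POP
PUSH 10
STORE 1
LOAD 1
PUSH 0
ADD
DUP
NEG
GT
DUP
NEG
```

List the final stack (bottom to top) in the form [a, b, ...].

[1, -1]

PUSH 25 : 25
DUP     : 25 25
NEG     : 25 -25
SWAP    : -25 25
MOD     : 0
POP     : (empty)
PUSH 10 : 10
STORE 1 : (empty)
LOAD 1  : 10
PUSH 0  : 10 0
ADD     : 10
DUP     : 10 10
NEG     : 10 -10
GT      : 1
DUP     : 1 1
NEG     : 1 -1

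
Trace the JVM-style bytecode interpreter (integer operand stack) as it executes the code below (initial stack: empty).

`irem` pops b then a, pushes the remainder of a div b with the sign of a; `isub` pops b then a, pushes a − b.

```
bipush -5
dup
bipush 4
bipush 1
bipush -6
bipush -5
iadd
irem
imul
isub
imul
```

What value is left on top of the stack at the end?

45

bipush -5 : [-5]
dup       : [-5, -5]
bipush 4  : [-5, -5, 4]
bipush 1  : [-5, -5, 4, 1]
bipush -6 : [-5, -5, 4, 1, -6]
bipush -5 : [-5, -5, 4, 1, -6, -5]
iadd      : [-5, -5, 4, 1, -11]
irem      : [-5, -5, 4, 1]
imul      : [-5, -5, 4]
isub      : [-5, -9]
imul      : [45]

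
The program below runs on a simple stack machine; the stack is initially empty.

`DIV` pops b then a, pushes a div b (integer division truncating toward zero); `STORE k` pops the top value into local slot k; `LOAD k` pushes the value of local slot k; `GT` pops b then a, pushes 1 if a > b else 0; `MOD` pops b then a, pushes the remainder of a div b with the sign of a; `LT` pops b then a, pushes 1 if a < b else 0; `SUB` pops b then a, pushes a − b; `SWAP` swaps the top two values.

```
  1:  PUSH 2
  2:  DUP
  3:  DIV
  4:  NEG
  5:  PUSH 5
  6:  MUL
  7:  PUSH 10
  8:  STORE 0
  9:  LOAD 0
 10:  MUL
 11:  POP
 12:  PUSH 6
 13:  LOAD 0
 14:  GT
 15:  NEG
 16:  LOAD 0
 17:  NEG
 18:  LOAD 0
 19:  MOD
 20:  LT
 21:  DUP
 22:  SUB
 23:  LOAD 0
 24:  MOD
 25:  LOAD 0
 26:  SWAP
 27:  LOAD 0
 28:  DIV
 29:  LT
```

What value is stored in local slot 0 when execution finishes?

10

PUSH 2   2
DUP      2 2
DIV      1
NEG      -1
PUSH 5   -1 5
MUL      -5
PUSH 10  -5 10
STORE 0  -5
LOAD 0   -5 10
MUL      -50
POP      (empty)
PUSH 6   6
LOAD 0   6 10
GT       0
NEG      0
LOAD 0   0 10
NEG      0 -10
LOAD 0   0 -10 10
MOD      0 0
LT       0
DUP      0 0
SUB      0
LOAD 0   0 10
MOD      0
LOAD 0   0 10
SWAP     10 0
LOAD 0   10 0 10
DIV      10 0
LT       0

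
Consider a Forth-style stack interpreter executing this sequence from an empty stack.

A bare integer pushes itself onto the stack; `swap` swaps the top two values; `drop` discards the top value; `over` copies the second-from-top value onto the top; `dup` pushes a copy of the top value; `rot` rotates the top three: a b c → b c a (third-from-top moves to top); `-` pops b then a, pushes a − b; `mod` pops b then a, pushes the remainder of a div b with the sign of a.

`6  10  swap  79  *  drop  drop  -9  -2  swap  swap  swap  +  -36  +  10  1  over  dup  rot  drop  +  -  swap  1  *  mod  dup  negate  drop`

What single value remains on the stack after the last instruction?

6      : [6]
10     : [6, 10]
swap   : [10, 6]
79     : [10, 6, 79]
*      : [10, 474]
drop   : [10]
drop   : []
-9     : [-9]
-2     : [-9, -2]
swap   : [-2, -9]
swap   : [-9, -2]
swap   : [-2, -9]
+      : [-11]
-36    : [-11, -36]
+      : [-47]
10     : [-47, 10]
1      : [-47, 10, 1]
over   : [-47, 10, 1, 10]
dup    : [-47, 10, 1, 10, 10]
rot    : [-47, 10, 10, 10, 1]
drop   : [-47, 10, 10, 10]
+      : [-47, 10, 20]
-      : [-47, -10]
swap   : [-10, -47]
1      : [-10, -47, 1]
*      : [-10, -47]
mod    : [-10]
dup    : [-10, -10]
negate : [-10, 10]
drop   : [-10]

-10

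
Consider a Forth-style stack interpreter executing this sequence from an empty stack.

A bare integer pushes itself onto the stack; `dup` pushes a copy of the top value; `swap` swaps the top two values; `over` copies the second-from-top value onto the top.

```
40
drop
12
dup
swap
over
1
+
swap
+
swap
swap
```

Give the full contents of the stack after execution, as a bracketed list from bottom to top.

40   -> 40
drop -> (empty)
12   -> 12
dup  -> 12 12
swap -> 12 12
over -> 12 12 12
1    -> 12 12 12 1
+    -> 12 12 13
swap -> 12 13 12
+    -> 12 25
swap -> 25 12
swap -> 12 25

[12, 25]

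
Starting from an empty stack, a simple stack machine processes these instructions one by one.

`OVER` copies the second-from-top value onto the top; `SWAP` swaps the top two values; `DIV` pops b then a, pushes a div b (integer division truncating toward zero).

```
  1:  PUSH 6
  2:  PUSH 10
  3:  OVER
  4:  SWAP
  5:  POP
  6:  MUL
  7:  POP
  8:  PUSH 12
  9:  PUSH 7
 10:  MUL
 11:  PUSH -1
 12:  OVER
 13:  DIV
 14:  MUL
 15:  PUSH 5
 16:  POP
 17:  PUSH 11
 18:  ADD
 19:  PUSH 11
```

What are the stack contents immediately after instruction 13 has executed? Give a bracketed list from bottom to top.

[84, 0]

PUSH 6  -> 6
PUSH 10 -> 6 10
OVER    -> 6 10 6
SWAP    -> 6 6 10
POP     -> 6 6
MUL     -> 36
POP     -> (empty)
PUSH 12 -> 12
PUSH 7  -> 12 7
MUL     -> 84
PUSH -1 -> 84 -1
OVER    -> 84 -1 84
DIV     -> 84 0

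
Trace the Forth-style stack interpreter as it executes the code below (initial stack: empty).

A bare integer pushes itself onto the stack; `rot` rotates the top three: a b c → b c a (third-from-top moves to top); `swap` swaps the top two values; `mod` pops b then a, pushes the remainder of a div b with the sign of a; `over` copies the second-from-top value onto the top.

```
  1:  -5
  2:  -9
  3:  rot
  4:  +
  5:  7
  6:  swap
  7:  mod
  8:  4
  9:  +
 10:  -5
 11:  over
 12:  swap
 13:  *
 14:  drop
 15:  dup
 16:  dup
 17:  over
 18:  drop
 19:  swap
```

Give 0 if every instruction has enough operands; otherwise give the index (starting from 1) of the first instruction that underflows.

3

-5 → -5
-9 → -5 -9
rot  — needs 3 operands, stack has 2 → underflow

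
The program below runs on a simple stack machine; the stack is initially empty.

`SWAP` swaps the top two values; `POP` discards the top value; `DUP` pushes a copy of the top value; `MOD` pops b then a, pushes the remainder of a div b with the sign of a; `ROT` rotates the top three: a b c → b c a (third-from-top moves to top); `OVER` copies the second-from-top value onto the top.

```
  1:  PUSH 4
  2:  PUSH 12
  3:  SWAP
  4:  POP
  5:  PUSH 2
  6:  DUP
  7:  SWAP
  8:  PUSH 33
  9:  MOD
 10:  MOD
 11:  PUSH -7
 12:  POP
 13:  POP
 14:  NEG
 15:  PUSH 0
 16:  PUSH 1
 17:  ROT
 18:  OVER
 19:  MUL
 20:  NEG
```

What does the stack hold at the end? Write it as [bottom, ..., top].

[0, 1, 12]

PUSH 4  → [4]
PUSH 12 → [4, 12]
SWAP    → [12, 4]
POP     → [12]
PUSH 2  → [12, 2]
DUP     → [12, 2, 2]
SWAP    → [12, 2, 2]
PUSH 33 → [12, 2, 2, 33]
MOD     → [12, 2, 2]
MOD     → [12, 0]
PUSH -7 → [12, 0, -7]
POP     → [12, 0]
POP     → [12]
NEG     → [-12]
PUSH 0  → [-12, 0]
PUSH 1  → [-12, 0, 1]
ROT     → [0, 1, -12]
OVER    → [0, 1, -12, 1]
MUL     → [0, 1, -12]
NEG     → [0, 1, 12]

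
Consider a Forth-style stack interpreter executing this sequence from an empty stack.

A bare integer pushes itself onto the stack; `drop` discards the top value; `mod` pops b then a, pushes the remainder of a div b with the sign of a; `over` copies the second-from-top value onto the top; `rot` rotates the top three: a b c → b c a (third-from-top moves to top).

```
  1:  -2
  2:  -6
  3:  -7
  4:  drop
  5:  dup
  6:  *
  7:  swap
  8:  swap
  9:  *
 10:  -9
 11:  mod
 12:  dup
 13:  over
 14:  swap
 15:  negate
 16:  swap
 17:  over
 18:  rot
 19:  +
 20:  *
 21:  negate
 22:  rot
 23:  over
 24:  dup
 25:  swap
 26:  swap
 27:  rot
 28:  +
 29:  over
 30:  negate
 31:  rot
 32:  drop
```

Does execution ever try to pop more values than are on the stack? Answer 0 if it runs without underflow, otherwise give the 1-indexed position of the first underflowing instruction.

-2     → -2
-6     → -2 -6
-7     → -2 -6 -7
drop   → -2 -6
dup    → -2 -6 -6
*      → -2 36
swap   → 36 -2
swap   → -2 36
*      → -72
-9     → -72 -9
mod    → 0
dup    → 0 0
over   → 0 0 0
swap   → 0 0 0
negate → 0 0 0
swap   → 0 0 0
over   → 0 0 0 0
rot    → 0 0 0 0
+      → 0 0 0
*      → 0 0
negate → 0 0
rot  — needs 3 operands, stack has 2 → underflow

22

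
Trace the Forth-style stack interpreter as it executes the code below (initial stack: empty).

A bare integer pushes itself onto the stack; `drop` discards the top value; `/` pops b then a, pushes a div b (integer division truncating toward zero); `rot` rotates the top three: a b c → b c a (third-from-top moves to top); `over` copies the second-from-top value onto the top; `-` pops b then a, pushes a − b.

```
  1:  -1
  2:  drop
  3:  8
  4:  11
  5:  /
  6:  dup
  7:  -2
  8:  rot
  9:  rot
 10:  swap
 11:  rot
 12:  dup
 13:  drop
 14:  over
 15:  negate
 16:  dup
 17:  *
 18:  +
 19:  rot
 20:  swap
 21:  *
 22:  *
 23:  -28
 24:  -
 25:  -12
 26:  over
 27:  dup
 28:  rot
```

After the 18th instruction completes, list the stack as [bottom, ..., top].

[0, 0, -2]

-1     -> -1
drop   -> (empty)
8      -> 8
11     -> 8 11
/      -> 0
dup    -> 0 0
-2     -> 0 0 -2
rot    -> 0 -2 0
rot    -> -2 0 0
swap   -> -2 0 0
rot    -> 0 0 -2
dup    -> 0 0 -2 -2
drop   -> 0 0 -2
over   -> 0 0 -2 0
negate -> 0 0 -2 0
dup    -> 0 0 -2 0 0
*      -> 0 0 -2 0
+      -> 0 0 -2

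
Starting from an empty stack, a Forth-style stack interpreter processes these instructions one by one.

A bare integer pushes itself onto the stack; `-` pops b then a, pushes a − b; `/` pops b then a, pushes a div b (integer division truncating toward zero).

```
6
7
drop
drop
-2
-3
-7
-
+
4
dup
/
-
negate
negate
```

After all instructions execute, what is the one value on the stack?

1

6       6
7       6 7
drop    6
drop    (empty)
-2      -2
-3      -2 -3
-7      -2 -3 -7
-       -2 4
+       2
4       2 4
dup     2 4 4
/       2 1
-       1
negate  -1
negate  1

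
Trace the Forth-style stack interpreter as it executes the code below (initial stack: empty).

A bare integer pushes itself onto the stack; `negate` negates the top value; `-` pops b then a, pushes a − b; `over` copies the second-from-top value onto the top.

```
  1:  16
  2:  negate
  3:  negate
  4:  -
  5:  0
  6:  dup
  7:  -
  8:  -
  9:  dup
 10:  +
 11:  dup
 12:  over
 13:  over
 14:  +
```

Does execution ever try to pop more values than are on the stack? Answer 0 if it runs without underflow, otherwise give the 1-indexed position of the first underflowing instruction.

4

16     -> 16
negate -> -16
negate -> 16
-  — needs 2 operands, stack has 1 → underflow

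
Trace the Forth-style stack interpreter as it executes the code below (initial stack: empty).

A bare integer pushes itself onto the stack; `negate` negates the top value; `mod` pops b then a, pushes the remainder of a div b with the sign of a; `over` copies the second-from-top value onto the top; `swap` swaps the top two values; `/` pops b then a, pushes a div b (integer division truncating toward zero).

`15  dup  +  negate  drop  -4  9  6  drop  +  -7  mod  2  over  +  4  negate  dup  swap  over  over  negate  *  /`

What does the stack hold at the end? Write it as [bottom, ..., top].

[5, 7, -4, 0]

15     : 15
dup    : 15 15
+      : 30
negate : -30
drop   : (empty)
-4     : -4
9      : -4 9
6      : -4 9 6
drop   : -4 9
+      : 5
-7     : 5 -7
mod    : 5
2      : 5 2
over   : 5 2 5
+      : 5 7
4      : 5 7 4
negate : 5 7 -4
dup    : 5 7 -4 -4
swap   : 5 7 -4 -4
over   : 5 7 -4 -4 -4
over   : 5 7 -4 -4 -4 -4
negate : 5 7 -4 -4 -4 4
*      : 5 7 -4 -4 -16
/      : 5 7 -4 0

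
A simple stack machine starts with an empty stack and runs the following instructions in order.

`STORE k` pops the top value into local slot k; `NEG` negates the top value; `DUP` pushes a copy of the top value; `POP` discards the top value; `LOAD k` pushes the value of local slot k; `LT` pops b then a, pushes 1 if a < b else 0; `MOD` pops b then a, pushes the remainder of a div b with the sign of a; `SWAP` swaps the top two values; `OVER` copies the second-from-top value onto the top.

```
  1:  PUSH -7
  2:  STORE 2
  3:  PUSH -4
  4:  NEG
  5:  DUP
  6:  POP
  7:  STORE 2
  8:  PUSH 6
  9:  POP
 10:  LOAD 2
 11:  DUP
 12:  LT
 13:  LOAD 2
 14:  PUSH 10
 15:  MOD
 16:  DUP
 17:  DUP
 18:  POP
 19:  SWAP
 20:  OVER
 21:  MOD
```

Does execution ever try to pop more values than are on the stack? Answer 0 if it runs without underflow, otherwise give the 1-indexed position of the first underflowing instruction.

0

PUSH -7 → [-7]
STORE 2 → []
PUSH -4 → [-4]
NEG     → [4]
DUP     → [4, 4]
POP     → [4]
STORE 2 → []
PUSH 6  → [6]
POP     → []
LOAD 2  → [4]
DUP     → [4, 4]
LT      → [0]
LOAD 2  → [0, 4]
PUSH 10 → [0, 4, 10]
MOD     → [0, 4]
DUP     → [0, 4, 4]
DUP     → [0, 4, 4, 4]
POP     → [0, 4, 4]
SWAP    → [0, 4, 4]
OVER    → [0, 4, 4, 4]
MOD     → [0, 4, 0]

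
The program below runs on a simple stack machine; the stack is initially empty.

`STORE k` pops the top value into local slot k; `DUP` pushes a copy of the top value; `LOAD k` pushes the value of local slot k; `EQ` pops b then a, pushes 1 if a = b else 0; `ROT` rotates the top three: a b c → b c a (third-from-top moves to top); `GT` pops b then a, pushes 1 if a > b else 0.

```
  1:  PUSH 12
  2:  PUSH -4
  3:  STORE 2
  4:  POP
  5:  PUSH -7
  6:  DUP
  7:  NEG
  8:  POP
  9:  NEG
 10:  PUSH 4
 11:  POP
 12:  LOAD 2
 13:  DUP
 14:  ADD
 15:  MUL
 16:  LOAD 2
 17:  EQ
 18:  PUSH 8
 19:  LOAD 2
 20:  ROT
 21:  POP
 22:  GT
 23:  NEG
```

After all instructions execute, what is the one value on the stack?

-1

PUSH 12 : [12]
PUSH -4 : [12, -4]
STORE 2 : [12]
POP     : []
PUSH -7 : [-7]
DUP     : [-7, -7]
NEG     : [-7, 7]
POP     : [-7]
NEG     : [7]
PUSH 4  : [7, 4]
POP     : [7]
LOAD 2  : [7, -4]
DUP     : [7, -4, -4]
ADD     : [7, -8]
MUL     : [-56]
LOAD 2  : [-56, -4]
EQ      : [0]
PUSH 8  : [0, 8]
LOAD 2  : [0, 8, -4]
ROT     : [8, -4, 0]
POP     : [8, -4]
GT      : [1]
NEG     : [-1]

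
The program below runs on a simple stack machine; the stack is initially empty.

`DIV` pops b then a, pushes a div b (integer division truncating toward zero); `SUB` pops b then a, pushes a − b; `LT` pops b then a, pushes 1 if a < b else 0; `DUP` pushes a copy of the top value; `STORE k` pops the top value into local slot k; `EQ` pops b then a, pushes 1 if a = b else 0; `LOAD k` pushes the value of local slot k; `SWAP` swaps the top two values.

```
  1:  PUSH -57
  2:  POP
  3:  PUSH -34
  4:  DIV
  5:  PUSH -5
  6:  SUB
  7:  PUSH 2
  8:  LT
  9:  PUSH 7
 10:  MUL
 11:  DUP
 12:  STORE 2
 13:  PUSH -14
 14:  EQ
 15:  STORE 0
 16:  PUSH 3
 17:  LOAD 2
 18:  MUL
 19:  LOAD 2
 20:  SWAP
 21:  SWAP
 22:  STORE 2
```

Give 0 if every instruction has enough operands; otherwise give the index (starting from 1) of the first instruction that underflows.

PUSH -57  -57
POP       (empty)
PUSH -34  -34
DIV  — needs 2 operands, stack has 1 → underflow

4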